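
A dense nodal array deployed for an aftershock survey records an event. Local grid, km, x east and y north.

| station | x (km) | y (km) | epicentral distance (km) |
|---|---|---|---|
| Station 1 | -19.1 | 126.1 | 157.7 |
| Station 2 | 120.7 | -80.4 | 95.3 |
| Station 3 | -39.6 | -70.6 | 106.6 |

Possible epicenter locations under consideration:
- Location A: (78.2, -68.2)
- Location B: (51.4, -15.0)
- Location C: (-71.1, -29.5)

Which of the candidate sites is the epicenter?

For each candidate, compare |candidate − station| to the reported distance:
Location A: residuals Station 1 59.6, Station 2 51.1, Station 3 11.2 → max 59.6 km
Location B: residuals Station 1 0.0, Station 2 0.0, Station 3 0.0 → max 0.0 km
Location C: residuals Station 1 6.4, Station 2 103.1, Station 3 54.8 → max 103.1 km
Only Location B has all residuals ≈ 0.

Location B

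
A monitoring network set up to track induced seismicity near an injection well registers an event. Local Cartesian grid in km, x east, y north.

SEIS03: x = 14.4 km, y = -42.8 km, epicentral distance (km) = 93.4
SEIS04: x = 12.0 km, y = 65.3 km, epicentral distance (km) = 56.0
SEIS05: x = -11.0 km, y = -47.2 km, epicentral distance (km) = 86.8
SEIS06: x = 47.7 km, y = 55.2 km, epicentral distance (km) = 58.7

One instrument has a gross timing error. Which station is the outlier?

SEIS06

Solve using three stations at a time. Using SEIS03, SEIS04, SEIS05 (subtract circle equations pairwise → linear system) gives (x, y) ≈ (-35.7, 36.0).
Distances from that point to each station vs reported:
  SEIS03: calculated 93.4 vs reported 93.4 → residual 0.0 km
  SEIS04: calculated 56.0 vs reported 56.0 → residual 0.0 km
  SEIS05: calculated 86.8 vs reported 86.8 → residual 0.0 km
  SEIS06: calculated 85.6 vs reported 58.7 → residual 26.9 km
SEIS03, SEIS04, SEIS05 are mutually consistent (residuals ≈ 0); SEIS06 is off by 26.9 km.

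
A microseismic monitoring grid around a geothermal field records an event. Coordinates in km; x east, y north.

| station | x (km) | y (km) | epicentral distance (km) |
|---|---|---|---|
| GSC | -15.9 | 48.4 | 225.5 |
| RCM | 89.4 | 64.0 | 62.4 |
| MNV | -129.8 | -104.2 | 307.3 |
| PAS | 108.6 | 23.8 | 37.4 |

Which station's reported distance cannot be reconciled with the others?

Solve using three stations at a time. Using RCM, MNV, PAS (subtract circle equations pairwise → linear system) gives (x, y) ≈ (144.4, 34.5).
Distances from that point to each station vs reported:
  GSC: calculated 160.9 vs reported 225.5 → residual 64.6 km
  RCM: calculated 62.4 vs reported 62.4 → residual 0.0 km
  MNV: calculated 307.3 vs reported 307.3 → residual 0.0 km
  PAS: calculated 37.4 vs reported 37.4 → residual 0.0 km
RCM, MNV, PAS are mutually consistent (residuals ≈ 0); GSC is off by 64.6 km.

GSC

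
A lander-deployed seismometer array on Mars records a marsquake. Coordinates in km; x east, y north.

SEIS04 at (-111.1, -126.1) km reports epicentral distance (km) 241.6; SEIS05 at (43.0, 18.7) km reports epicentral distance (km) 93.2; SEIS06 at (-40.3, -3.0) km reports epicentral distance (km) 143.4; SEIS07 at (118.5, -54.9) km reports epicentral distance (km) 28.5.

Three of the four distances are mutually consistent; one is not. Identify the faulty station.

Solve using three stations at a time. Using SEIS05, SEIS06, SEIS07 (subtract circle equations pairwise → linear system) gives (x, y) ≈ (90.7, -61.4).
Distances from that point to each station vs reported:
  SEIS04: calculated 211.9 vs reported 241.6 → residual 29.7 km
  SEIS05: calculated 93.2 vs reported 93.2 → residual 0.0 km
  SEIS06: calculated 143.4 vs reported 143.4 → residual 0.0 km
  SEIS07: calculated 28.6 vs reported 28.5 → residual 0.1 km
SEIS05, SEIS06, SEIS07 are mutually consistent (residuals ≈ 0); SEIS04 is off by 29.7 km.

SEIS04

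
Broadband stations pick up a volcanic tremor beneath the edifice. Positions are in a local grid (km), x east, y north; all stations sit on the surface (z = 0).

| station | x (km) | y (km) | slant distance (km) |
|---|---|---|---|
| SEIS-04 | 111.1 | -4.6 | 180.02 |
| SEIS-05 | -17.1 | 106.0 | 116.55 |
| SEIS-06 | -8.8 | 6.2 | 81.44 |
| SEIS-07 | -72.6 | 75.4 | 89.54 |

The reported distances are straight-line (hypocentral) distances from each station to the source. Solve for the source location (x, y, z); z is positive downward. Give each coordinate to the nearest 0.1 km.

Each station gives a sphere (x−x_i)² + (y−y_i)² + z² = d_i² (stations at z=0).
Subtracting the SEIS-04 sphere from SEIS-05 and SEIS-06: z² cancels, leaving linear equations in x and y:
-256.4 x + 221.2 y = 17987.34
-239.8 x + 21.6 y = 13526.24
Solving: x ≈ -54.804, y ≈ 17.792 km (keep extra digits for the depth step; rounded: -54.8, 17.8).
Then from the SEIS-04 sphere: z² = 180.02² − (x − 111.1)² − (y + 4.6)² with x = -54.804, y = 17.792, so z ≈ 66.194 ≈ 66.2 km.

x ≈ -54.8 km, y ≈ 17.8 km, depth ≈ 66.2 km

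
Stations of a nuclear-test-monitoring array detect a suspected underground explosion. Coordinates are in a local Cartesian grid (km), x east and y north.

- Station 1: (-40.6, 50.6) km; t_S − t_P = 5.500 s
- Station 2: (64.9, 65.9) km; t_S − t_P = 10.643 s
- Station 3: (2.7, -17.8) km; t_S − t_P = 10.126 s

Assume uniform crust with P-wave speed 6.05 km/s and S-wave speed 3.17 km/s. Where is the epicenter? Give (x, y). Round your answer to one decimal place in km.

(-4.0, 49.3)

Distance from S−P lag: d = Δt · v_P v_S / (v_P − v_S) = Δt · (6.05·3.17)/(6.05−3.17) ≈ 6.6592·Δt.
So d_Station 1 = 36.63, d_Station 2 = 70.87, d_Station 3 = 67.43 km.
Circle about each station: (x + 40.6)² + (y − 50.6)² = 36.63²; (x − 64.9)² + (y − 65.9)² = 70.87²; (x − 2.7)² + (y + 17.8)² = 67.43².
Subtracting the Station 1 equation from the Station 2 and Station 3 equations removes the quadratic terms:
211.0 x + 30.6 y = 665.30
86.6 x − 136.8 y = -7089.64
Solving the 2×2 system: x ≈ -4.0, y ≈ 49.3 km.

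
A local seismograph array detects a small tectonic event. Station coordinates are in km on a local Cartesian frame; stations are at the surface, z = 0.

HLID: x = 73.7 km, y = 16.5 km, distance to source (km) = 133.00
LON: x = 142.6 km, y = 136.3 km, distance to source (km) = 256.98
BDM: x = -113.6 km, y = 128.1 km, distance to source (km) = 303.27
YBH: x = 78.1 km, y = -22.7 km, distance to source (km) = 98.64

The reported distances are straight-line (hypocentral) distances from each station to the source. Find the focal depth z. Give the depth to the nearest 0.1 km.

Each station gives a sphere (x−x_i)² + (y−y_i)² + z² = d_i² (stations at z=0).
Subtracting the HLID sphere from LON and BDM: z² cancels, leaving linear equations in x and y:
137.8 x + 239.6 y = -15141.21
-374.6 x + 223.2 y = -50673.06
Solving: x ≈ 72.705, y ≈ -105.008 km (keep extra digits for the depth step; rounded: 72.7, -105.0).
Then from the HLID sphere: z² = 133.00² − (x − 73.7)² − (y − 16.5)² with x = 72.705, y = -105.008, so z ≈ 54.072 ≈ 54.1 km.

depth ≈ 54.1 km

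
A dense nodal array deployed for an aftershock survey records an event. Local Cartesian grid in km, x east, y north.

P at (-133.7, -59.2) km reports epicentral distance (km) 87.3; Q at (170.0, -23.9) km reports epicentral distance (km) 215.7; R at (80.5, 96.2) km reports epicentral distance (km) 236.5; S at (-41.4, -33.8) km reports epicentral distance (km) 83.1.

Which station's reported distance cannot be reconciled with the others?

P

Solve using three stations at a time. Using Q, R, S (subtract circle equations pairwise → linear system) gives (x, y) ≈ (-25.4, -115.2).
Distances from that point to each station vs reported:
  P: calculated 122.0 vs reported 87.3 → residual 34.7 km
  Q: calculated 215.7 vs reported 215.7 → residual 0.0 km
  R: calculated 236.5 vs reported 236.5 → residual 0.0 km
  S: calculated 83.0 vs reported 83.1 → residual 0.1 km
Q, R, S are mutually consistent (residuals ≈ 0); P is off by 34.7 km.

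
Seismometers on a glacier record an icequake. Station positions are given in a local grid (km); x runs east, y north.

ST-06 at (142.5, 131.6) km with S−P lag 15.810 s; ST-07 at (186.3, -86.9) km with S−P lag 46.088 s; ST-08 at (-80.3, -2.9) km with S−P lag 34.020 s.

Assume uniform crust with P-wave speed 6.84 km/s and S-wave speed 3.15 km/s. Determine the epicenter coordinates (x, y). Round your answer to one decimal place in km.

(51.3, 145.9)

Distance from S−P lag: d = Δt · v_P v_S / (v_P − v_S) = Δt · (6.84·3.15)/(6.84−3.15) ≈ 5.8390·Δt.
So d_ST-06 = 92.31, d_ST-07 = 269.11, d_ST-08 = 198.64 km.
Circle about each station: (x − 142.5)² + (y − 131.6)² = 92.31²; (x − 186.3)² + (y + 86.9)² = 269.11²; (x + 80.3)² + (y + 2.9)² = 198.64².
Subtracting the ST-06 equation from the ST-07 and ST-08 equations removes the quadratic terms:
87.6 x − 437.0 y = -59264.57
-445.6 x − 269.0 y = -62105.02
Solving the 2×2 system: x ≈ 51.3, y ≈ 145.9 km.
Check against ST-06 (with the unrounded x, y): √((x − 142.5)²+(y − 131.6)²) = 92.32 ≈ 92.31 km. ✓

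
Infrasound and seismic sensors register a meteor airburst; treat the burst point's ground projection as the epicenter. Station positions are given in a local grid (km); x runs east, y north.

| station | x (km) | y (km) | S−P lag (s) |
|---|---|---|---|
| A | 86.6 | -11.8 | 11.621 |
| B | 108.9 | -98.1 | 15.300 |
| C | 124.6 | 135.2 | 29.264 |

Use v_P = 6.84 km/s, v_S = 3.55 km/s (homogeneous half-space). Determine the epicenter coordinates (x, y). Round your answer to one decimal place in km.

(8.3, -46.8)

Distance from S−P lag: d = Δt · v_P v_S / (v_P − v_S) = Δt · (6.84·3.55)/(6.84−3.55) ≈ 7.3805·Δt.
So d_A = 85.77, d_B = 112.92, d_C = 215.98 km.
Circle about each station: (x − 86.6)² + (y + 11.8)² = 85.77²; (x − 108.9)² + (y + 98.1)² = 112.92²; (x − 124.6)² + (y − 135.2)² = 215.98².
Subtracting the A equation from the B and C equations removes the quadratic terms:
44.6 x − 172.6 y = 8449.59
76.0 x + 294.0 y = -13125.47
Solving the 2×2 system: x ≈ 8.3, y ≈ -46.8 km.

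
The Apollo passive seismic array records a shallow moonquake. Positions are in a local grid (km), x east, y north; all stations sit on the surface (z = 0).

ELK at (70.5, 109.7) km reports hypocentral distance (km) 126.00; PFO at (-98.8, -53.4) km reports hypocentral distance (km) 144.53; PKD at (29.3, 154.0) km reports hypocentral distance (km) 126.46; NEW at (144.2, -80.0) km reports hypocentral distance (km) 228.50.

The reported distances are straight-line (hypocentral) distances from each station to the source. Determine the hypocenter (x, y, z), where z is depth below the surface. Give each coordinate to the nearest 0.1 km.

x ≈ -28.1 km, y ≈ 58.0 km, depth ≈ 59.0 km

Each station gives a sphere (x−x_i)² + (y−y_i)² + z² = d_i² (stations at z=0).
Subtracting the ELK sphere from PFO and PKD: z² cancels, leaving linear equations in x and y:
-338.6 x − 326.2 y = -9404.26
-82.4 x + 88.6 y = 7454.02
Solving: x ≈ -28.100, y ≈ 57.998 km (keep extra digits for the depth step; rounded: -28.1, 58.0).
Then from the ELK sphere: z² = 126.00² − (x − 70.5)² − (y − 109.7)² with x = -28.100, y = 57.998, so z ≈ 59.000 ≈ 59.0 km.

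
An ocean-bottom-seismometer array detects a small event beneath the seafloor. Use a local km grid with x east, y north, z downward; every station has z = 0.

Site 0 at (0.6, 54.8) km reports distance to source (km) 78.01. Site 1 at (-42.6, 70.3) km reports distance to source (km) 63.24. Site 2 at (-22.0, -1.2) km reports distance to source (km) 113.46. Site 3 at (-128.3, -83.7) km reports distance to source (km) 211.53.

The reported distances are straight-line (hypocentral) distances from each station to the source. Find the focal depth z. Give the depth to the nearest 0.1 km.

z ≈ 56.8 km

Each station gives a sphere (x−x_i)² + (y−y_i)² + z² = d_i² (stations at z=0).
Subtracting the Site 0 sphere from Site 1 and Site 2: z² cancels, leaving linear equations in x and y:
-86.4 x + 31.0 y = 5839.71
-45.2 x − 112.0 y = -9305.57
Solving: x ≈ -33.000, y ≈ 96.403 km (keep extra digits for the depth step; rounded: -33.0, 96.4).
Then from the Site 0 sphere: z² = 78.01² − (x − 0.6)² − (y − 54.8)² with x = -33.000, y = 96.403, so z ≈ 56.796 ≈ 56.8 km.
Check against Site 3 (with the unrounded solution): distance 211.53 ≈ 211.53 km. ✓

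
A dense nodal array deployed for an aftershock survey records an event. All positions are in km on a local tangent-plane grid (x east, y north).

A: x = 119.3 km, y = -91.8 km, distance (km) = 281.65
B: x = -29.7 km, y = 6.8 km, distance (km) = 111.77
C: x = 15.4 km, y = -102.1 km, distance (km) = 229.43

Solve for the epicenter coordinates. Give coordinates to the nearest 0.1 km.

Circle about each station: (x − 119.3)² + (y + 91.8)² = 281.65²; (x + 29.7)² + (y − 6.8)² = 111.77²; (x − 15.4)² + (y + 102.1)² = 229.43².
Subtracting pairs of circle equations eliminates x²+y² and gives linear equations (the radical axes):
-298.0 x + 197.2 y = 45102.79
-207.8 x − 20.6 y = 14690.44
Solving the 2×2 system: x ≈ -81.2, y ≈ 106.0 km.

-81.2 km east, 106.0 km north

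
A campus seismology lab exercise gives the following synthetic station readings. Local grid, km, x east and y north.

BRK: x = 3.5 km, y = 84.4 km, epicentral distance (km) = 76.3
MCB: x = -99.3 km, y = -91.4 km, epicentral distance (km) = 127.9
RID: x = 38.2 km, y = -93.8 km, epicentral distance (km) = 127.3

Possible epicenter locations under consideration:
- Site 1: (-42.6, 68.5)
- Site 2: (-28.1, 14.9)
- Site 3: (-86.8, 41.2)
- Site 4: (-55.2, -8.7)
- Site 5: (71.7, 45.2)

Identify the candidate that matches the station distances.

For each candidate, compare |candidate − station| to the reported distance:
Site 1: residuals BRK 27.5, MCB 41.8, RID 54.0 → max 54.0 km
Site 2: residuals BRK 0.0, MCB 0.0, RID 0.0 → max 0.0 km
Site 3: residuals BRK 23.8, MCB 5.3, RID 56.7 → max 56.7 km
Site 4: residuals BRK 33.8, MCB 34.2, RID 0.9 → max 34.2 km
Site 5: residuals BRK 2.4, MCB 91.0, RID 15.7 → max 91.0 km
Only Site 2 has all residuals ≈ 0.

Site 2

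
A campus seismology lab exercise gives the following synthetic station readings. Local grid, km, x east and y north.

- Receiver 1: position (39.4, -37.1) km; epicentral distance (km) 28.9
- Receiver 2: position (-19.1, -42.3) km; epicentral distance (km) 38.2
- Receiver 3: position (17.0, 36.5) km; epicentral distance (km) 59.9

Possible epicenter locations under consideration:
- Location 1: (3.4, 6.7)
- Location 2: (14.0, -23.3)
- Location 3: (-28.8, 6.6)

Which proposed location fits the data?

Location 2

For each candidate, compare |candidate − station| to the reported distance:
Location 1: residuals Receiver 1 27.8, Receiver 2 15.7, Receiver 3 27.1 → max 27.8 km
Location 2: residuals Receiver 1 0.0, Receiver 2 0.0, Receiver 3 0.0 → max 0.0 km
Location 3: residuals Receiver 1 52.1, Receiver 2 11.7, Receiver 3 5.2 → max 52.1 km
Only Location 2 has all residuals ≈ 0.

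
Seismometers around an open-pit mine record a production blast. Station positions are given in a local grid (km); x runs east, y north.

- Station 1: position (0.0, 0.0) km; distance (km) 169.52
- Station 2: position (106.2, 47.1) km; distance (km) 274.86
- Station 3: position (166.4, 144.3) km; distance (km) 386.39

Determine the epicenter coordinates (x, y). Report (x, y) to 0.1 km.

-94.4 km east, -140.8 km north

Circle about each station: x² + y² = 169.52²; (x − 106.2)² + (y − 47.1)² = 274.86²; (x − 166.4)² + (y − 144.3)² = 386.39².
Subtracting pairs of circle equations eliminates x²+y² and gives linear equations (the radical axes):
212.4 x + 94.2 y = -33314.14
332.8 x + 288.6 y = -72048.75
Solving the 2×2 system: x ≈ -94.4, y ≈ -140.8 km.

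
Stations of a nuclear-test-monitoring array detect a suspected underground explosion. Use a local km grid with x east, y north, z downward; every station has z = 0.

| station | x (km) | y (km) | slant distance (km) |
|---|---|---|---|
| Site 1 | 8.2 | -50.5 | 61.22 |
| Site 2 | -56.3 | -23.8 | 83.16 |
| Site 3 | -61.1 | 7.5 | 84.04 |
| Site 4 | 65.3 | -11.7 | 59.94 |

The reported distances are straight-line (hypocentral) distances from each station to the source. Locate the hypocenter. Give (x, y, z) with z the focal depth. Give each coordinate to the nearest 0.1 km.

(16.3, 1.0, 32.1)

Each station gives a sphere (x−x_i)² + (y−y_i)² + z² = d_i² (stations at z=0).
Subtracting the Site 1 sphere from Site 2 and Site 3: z² cancels, leaving linear equations in x and y:
-129.0 x + 53.4 y = -2049.06
-138.6 x + 116.0 y = -2142.86
Solving: x ≈ 16.299, y ≈ 1.001 km (keep extra digits for the depth step; rounded: 16.3, 1.0).
Then from the Site 1 sphere: z² = 61.22² − (x − 8.2)² − (y + 50.5)² with x = 16.299, y = 1.001, so z ≈ 32.093 ≈ 32.1 km.
Check against Site 4 (with the unrounded solution): distance 59.94 ≈ 59.94 km. ✓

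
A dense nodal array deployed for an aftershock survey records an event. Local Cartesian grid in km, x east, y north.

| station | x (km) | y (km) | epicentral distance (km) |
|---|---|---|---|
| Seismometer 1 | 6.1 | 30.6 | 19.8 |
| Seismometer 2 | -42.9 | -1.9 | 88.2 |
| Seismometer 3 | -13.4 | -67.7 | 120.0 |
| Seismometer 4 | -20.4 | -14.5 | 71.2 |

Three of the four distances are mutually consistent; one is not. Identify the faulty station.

Seismometer 2

Solve using three stations at a time. Using Seismometer 1, Seismometer 3, Seismometer 4 (subtract circle equations pairwise → linear system) gives (x, y) ≈ (9.6, 50.1).
Distances from that point to each station vs reported:
  Seismometer 1: calculated 19.8 vs reported 19.8 → residual 0.0 km
  Seismometer 2: calculated 73.9 vs reported 88.2 → residual 14.3 km
  Seismometer 3: calculated 120.0 vs reported 120.0 → residual 0.0 km
  Seismometer 4: calculated 71.2 vs reported 71.2 → residual 0.0 km
Seismometer 1, Seismometer 3, Seismometer 4 are mutually consistent (residuals ≈ 0); Seismometer 2 is off by 14.3 km.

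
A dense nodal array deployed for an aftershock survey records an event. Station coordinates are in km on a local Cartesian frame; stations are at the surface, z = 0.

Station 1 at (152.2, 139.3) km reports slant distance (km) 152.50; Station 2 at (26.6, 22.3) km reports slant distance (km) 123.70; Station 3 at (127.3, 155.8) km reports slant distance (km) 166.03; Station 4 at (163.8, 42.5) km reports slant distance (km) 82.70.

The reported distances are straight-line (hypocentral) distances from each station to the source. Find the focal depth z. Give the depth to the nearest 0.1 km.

depth ≈ 64.4 km

Each station gives a sphere (x−x_i)² + (y−y_i)² + z² = d_i² (stations at z=0).
Subtracting the Station 1 sphere from Station 2 and Station 3: z² cancels, leaving linear equations in x and y:
-251.2 x − 234.0 y = -33409.92
-49.8 x + 33.0 y = -6400.11
Solving: x ≈ 130.381, y ≈ 2.813 km (keep extra digits for the depth step; rounded: 130.4, 2.8).
Then from the Station 1 sphere: z² = 152.50² − (x − 152.2)² − (y − 139.3)² with x = 130.381, y = 2.813, so z ≈ 64.432 ≈ 64.4 km.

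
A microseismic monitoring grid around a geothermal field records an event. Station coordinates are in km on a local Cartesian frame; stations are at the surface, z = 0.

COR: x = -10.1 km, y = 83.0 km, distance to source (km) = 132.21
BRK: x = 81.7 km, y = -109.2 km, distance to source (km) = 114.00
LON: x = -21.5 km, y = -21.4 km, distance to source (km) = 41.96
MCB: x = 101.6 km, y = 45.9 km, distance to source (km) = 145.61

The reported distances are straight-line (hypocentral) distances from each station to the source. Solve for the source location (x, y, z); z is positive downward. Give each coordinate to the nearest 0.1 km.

Each station gives a sphere (x−x_i)² + (y−y_i)² + z² = d_i² (stations at z=0).
Subtracting the COR sphere from BRK and LON: z² cancels, leaving linear equations in x and y:
183.6 x − 384.4 y = 16092.00
-22.8 x − 208.8 y = 9648.04
Solving: x ≈ -7.403, y ≈ -45.399 km (keep extra digits for the depth step; rounded: -7.4, -45.4).
Then from the COR sphere: z² = 132.21² − (x + 10.1)² − (y − 83.0)² with x = -7.403, y = -45.399, so z ≈ 31.399 ≈ 31.4 km.
Check against MCB (with the unrounded solution): distance 145.61 ≈ 145.61 km. ✓

(-7.4, -45.4, 31.4)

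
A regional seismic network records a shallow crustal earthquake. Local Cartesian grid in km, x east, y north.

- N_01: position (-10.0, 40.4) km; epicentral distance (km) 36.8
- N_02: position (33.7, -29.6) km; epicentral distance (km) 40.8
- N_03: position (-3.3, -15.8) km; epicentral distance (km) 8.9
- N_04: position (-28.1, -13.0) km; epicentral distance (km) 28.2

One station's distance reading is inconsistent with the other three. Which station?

Solve using three stations at a time. Using N_02, N_03, N_04 (subtract circle equations pairwise → linear system) gives (x, y) ≈ (-0.5, -7.2).
Distances from that point to each station vs reported:
  N_01: calculated 48.6 vs reported 36.8 → residual 11.8 km
  N_02: calculated 40.8 vs reported 40.8 → residual 0.0 km
  N_03: calculated 9.0 vs reported 8.9 → residual 0.1 km
  N_04: calculated 28.2 vs reported 28.2 → residual 0.0 km
N_02, N_03, N_04 are mutually consistent (residuals ≈ 0); N_01 is off by 11.8 km.

N_01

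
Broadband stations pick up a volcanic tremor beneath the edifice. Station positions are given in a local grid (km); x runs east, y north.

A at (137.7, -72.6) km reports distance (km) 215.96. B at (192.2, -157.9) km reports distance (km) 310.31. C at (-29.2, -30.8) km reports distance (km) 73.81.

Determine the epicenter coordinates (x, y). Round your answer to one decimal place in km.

Circle about each station: (x − 137.7)² + (y + 72.6)² = 215.96²; (x − 192.2)² + (y + 157.9)² = 310.31²; (x + 29.2)² + (y + 30.8)² = 73.81².
Subtracting the A equation from the B and C equations removes the quadratic terms:
109.0 x − 170.6 y = -12012.37
-333.8 x + 83.6 y = 18760.04
Solving the 2×2 system: x ≈ -45.9, y ≈ 41.1 km.

(-45.9, 41.1)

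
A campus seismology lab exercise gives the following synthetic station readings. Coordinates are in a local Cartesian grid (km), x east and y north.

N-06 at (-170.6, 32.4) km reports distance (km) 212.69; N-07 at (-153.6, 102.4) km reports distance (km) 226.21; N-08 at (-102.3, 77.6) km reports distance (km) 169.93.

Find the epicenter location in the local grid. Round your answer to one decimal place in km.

(34.8, -22.8)

Circle about each station: (x + 170.6)² + (y − 32.4)² = 212.69²; (x + 153.6)² + (y − 102.4)² = 226.21²; (x + 102.3)² + (y − 77.6)² = 169.93².
Subtracting the N-06 equation from the N-07 and N-08 equations removes the quadratic terms:
34.0 x + 140.0 y = -2009.33
136.6 x + 90.4 y = 2693.76
Solving the 2×2 system: x ≈ 34.8, y ≈ -22.8 km.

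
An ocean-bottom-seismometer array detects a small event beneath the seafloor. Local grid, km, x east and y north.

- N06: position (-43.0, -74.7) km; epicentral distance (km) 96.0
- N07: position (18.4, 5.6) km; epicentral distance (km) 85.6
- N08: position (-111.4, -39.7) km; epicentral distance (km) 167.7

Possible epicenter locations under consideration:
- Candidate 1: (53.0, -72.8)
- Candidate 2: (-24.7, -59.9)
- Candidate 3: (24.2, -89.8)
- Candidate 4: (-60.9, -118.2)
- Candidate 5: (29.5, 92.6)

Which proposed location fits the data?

Candidate 1

For each candidate, compare |candidate − station| to the reported distance:
Candidate 1: residuals N06 0.0, N07 0.1, N08 0.0 → max 0.1 km
Candidate 2: residuals N06 72.5, N07 7.2, N08 78.7 → max 78.7 km
Candidate 3: residuals N06 27.1, N07 10.0, N08 23.1 → max 27.1 km
Candidate 4: residuals N06 49.0, N07 61.4, N08 74.4 → max 74.4 km
Candidate 5: residuals N06 86.3, N07 2.1, N08 25.6 → max 86.3 km
Only Candidate 1 has all residuals ≈ 0.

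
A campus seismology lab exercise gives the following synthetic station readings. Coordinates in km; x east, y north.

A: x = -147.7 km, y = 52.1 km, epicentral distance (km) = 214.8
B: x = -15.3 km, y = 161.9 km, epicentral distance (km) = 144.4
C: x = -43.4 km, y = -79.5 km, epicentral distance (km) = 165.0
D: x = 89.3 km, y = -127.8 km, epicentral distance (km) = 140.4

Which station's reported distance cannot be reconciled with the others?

D

Solve using three stations at a time. Using A, B, C (subtract circle equations pairwise → linear system) gives (x, y) ≈ (66.9, 43.2).
Distances from that point to each station vs reported:
  A: calculated 214.8 vs reported 214.8 → residual 0.0 km
  B: calculated 144.4 vs reported 144.4 → residual 0.0 km
  C: calculated 165.0 vs reported 165.0 → residual 0.0 km
  D: calculated 172.5 vs reported 140.4 → residual 32.1 km
A, B, C are mutually consistent (residuals ≈ 0); D is off by 32.1 km.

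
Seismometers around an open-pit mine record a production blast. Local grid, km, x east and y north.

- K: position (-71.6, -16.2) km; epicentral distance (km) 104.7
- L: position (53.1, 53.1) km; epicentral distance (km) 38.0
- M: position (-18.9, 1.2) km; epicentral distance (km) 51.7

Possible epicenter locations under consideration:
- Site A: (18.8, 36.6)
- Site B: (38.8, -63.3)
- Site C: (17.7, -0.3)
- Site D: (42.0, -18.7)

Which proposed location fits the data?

Site A

For each candidate, compare |candidate − station| to the reported distance:
Site A: residuals K 0.0, L 0.1, M 0.0 → max 0.1 km
Site B: residuals K 15.3, L 79.3, M 34.8 → max 79.3 km
Site C: residuals K 14.0, L 26.1, M 15.1 → max 26.1 km
Site D: residuals K 8.9, L 34.7, M 12.4 → max 34.7 km
Only Site A has all residuals ≈ 0.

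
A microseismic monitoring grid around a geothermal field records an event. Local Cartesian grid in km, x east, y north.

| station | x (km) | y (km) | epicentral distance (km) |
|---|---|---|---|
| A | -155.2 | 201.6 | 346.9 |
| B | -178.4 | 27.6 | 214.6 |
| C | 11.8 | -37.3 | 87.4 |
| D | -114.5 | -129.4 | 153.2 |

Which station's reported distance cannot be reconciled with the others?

Solve using three stations at a time. Using A, B, C (subtract circle equations pairwise → linear system) gives (x, y) ≈ (-21.0, -118.3).
Distances from that point to each station vs reported:
  A: calculated 346.9 vs reported 346.9 → residual 0.0 km
  B: calculated 214.6 vs reported 214.6 → residual 0.0 km
  C: calculated 87.4 vs reported 87.4 → residual 0.0 km
  D: calculated 94.1 vs reported 153.2 → residual 59.1 km
A, B, C are mutually consistent (residuals ≈ 0); D is off by 59.1 km.

D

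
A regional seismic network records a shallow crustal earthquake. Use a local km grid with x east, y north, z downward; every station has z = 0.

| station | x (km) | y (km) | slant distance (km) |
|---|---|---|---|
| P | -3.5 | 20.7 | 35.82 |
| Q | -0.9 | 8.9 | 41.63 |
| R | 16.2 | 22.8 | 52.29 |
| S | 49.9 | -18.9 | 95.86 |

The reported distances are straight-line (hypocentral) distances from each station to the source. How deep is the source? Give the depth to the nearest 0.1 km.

Each station gives a sphere (x−x_i)² + (y−y_i)² + z² = d_i² (stations at z=0).
Subtracting the P sphere from Q and R: z² cancels, leaving linear equations in x and y:
5.2 x − 23.6 y = -810.70
39.4 x + 4.2 y = -1109.63
Solving: x ≈ -31.095, y ≈ 27.500 km (keep extra digits for the depth step; rounded: -31.1, 27.5).
Then from the P sphere: z² = 35.82² − (x + 3.5)² − (y − 20.7)² with x = -31.095, y = 27.500, so z ≈ 21.802 ≈ 21.8 km.

depth ≈ 21.8 km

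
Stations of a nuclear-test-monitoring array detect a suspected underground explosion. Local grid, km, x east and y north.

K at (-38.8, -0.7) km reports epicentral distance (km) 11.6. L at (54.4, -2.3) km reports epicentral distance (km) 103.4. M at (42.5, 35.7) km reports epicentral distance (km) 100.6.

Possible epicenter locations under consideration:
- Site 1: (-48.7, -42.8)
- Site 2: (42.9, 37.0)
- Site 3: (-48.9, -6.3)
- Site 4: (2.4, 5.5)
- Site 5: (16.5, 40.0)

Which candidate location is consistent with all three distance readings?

Site 3

For each candidate, compare |candidate − station| to the reported distance:
Site 1: residuals K 31.6, L 7.4, M 19.7 → max 31.6 km
Site 2: residuals K 78.4, L 62.5, M 99.2 → max 99.2 km
Site 3: residuals K 0.1, L 0.0, M 0.0 → max 0.1 km
Site 4: residuals K 30.1, L 50.8, M 50.4 → max 50.8 km
Site 5: residuals K 57.1, L 46.6, M 74.2 → max 74.2 km
Only Site 3 has all residuals ≈ 0.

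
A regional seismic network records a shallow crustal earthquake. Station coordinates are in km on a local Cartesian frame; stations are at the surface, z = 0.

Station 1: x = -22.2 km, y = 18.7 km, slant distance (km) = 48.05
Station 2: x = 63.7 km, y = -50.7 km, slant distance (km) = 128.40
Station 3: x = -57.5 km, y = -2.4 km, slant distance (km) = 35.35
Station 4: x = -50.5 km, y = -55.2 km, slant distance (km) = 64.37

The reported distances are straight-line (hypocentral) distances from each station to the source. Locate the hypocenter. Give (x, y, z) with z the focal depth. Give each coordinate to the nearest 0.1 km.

(-49.5, -0.8, 34.4)

Each station gives a sphere (x−x_i)² + (y−y_i)² + z² = d_i² (stations at z=0).
Subtracting the Station 1 sphere from Station 2 and Station 3: z² cancels, leaving linear equations in x and y:
171.8 x − 138.8 y = -8392.11
-70.6 x − 42.2 y = 3528.66
Solving: x ≈ -49.499, y ≈ -0.806 km (keep extra digits for the depth step; rounded: -49.5, -0.8).
Then from the Station 1 sphere: z² = 48.05² − (x + 22.2)² − (y − 18.7)² with x = -49.499, y = -0.806, so z ≈ 34.396 ≈ 34.4 km.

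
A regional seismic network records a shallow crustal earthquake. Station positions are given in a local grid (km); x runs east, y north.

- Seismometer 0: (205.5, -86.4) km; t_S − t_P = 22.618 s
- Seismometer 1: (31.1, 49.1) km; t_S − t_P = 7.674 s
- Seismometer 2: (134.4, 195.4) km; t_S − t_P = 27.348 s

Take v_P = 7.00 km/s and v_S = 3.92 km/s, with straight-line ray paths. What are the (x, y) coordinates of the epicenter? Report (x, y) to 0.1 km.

16.1 km east, -17.6 km north

Distance from S−P lag: d = Δt · v_P v_S / (v_P − v_S) = Δt · (7.00·3.92)/(7.00−3.92) ≈ 8.9091·Δt.
So d_Seismometer 0 = 201.51, d_Seismometer 1 = 68.37, d_Seismometer 2 = 243.65 km.
Circle about each station: (x − 205.5)² + (y + 86.4)² = 201.51²; (x − 31.1)² + (y − 49.1)² = 68.37²; (x − 134.4)² + (y − 195.4)² = 243.65².
Subtracting the Seismometer 0 equation from the Seismometer 1 and Seismometer 2 equations removes the quadratic terms:
-348.8 x + 271.0 y = -10385.37
-142.2 x + 563.6 y = -12209.73
Solving the 2×2 system: x ≈ 16.1, y ≈ -17.6 km.
Check against Seismometer 0 (with the unrounded x, y): √((x − 205.5)²+(y + 86.4)²) = 201.51 ≈ 201.51 km. ✓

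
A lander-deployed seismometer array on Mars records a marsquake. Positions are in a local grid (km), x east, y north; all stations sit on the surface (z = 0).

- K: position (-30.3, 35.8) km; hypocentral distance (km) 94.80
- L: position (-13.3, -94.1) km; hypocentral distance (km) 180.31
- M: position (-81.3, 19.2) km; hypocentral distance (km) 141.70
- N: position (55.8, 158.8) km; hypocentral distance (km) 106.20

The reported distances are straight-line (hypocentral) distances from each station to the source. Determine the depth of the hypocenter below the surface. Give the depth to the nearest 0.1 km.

Each station gives a sphere (x−x_i)² + (y−y_i)² + z² = d_i² (stations at z=0).
Subtracting the K sphere from L and M: z² cancels, leaving linear equations in x and y:
34.0 x − 259.8 y = -16692.69
-102.0 x − 33.2 y = -6313.25
Solving: x ≈ 39.307, y ≈ 69.396 km (keep extra digits for the depth step; rounded: 39.3, 69.4).
Then from the K sphere: z² = 94.80² − (x + 30.3)² − (y − 35.8)² with x = 39.307, y = 69.396, so z ≈ 54.893 ≈ 54.9 km.
Check against N (with the unrounded solution): distance 106.20 ≈ 106.20 km. ✓

54.9 km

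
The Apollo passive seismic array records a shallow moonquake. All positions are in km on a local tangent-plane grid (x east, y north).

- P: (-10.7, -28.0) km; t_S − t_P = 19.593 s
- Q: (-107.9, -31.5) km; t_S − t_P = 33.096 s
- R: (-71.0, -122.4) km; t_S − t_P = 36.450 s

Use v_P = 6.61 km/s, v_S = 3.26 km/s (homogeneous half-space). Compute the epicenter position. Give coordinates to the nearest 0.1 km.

Distance from S−P lag: d = Δt · v_P v_S / (v_P − v_S) = Δt · (6.61·3.26)/(6.61−3.26) ≈ 6.4324·Δt.
So d_P = 126.03, d_Q = 212.89, d_R = 234.46 km.
Circle about each station: (x + 10.7)² + (y + 28.0)² = 126.03²; (x + 107.9)² + (y + 31.5)² = 212.89²; (x + 71.0)² + (y + 122.4)² = 234.46².
Subtracting the P equation from the Q and R equations removes the quadratic terms:
-194.4 x − 7.0 y = -17702.42
-120.6 x − 188.8 y = -19963.66
Solving the 2×2 system: x ≈ 89.3, y ≈ 48.7 km.
Check against P (with the unrounded x, y): √((x + 10.7)²+(y + 28.0)²) = 126.03 ≈ 126.03 km. ✓

89.3 km east, 48.7 km north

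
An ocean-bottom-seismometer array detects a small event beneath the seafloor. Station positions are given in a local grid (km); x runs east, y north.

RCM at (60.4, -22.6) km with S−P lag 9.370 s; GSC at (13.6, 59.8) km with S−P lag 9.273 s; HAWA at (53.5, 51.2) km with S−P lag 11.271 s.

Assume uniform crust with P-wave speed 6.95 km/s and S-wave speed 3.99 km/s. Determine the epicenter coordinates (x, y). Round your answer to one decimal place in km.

Distance from S−P lag: d = Δt · v_P v_S / (v_P − v_S) = Δt · (6.95·3.99)/(6.95−3.99) ≈ 9.3684·Δt.
So d_RCM = 87.78, d_GSC = 86.87, d_HAWA = 105.59 km.
Circle about each station: (x − 60.4)² + (y + 22.6)² = 87.78²; (x − 13.6)² + (y − 59.8)² = 86.87²; (x − 53.5)² + (y − 51.2)² = 105.59².
Subtracting the RCM equation from the GSC and HAWA equations removes the quadratic terms:
-93.6 x + 164.8 y = -238.99
-13.8 x + 147.6 y = -2119.15
Solving the 2×2 system: x ≈ -27.2, y ≈ -16.9 km.
Check against RCM (with the unrounded x, y): √((x − 60.4)²+(y + 22.6)²) = 87.79 ≈ 87.78 km. ✓

-27.2 km east, -16.9 km north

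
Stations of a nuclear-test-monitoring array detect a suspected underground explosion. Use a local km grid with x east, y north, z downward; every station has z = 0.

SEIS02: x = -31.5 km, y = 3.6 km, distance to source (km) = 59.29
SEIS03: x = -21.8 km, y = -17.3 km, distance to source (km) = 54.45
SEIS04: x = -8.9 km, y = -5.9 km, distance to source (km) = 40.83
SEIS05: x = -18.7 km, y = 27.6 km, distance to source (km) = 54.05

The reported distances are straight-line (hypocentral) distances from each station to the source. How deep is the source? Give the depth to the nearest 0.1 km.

Each station gives a sphere (x−x_i)² + (y−y_i)² + z² = d_i² (stations at z=0).
Subtracting the SEIS02 sphere from SEIS03 and SEIS04: z² cancels, leaving linear equations in x and y:
19.4 x − 41.8 y = 319.82
45.2 x − 19.0 y = 957.03
Solving: x ≈ 22.309, y ≈ 2.703 km (keep extra digits for the depth step; rounded: 22.3, 2.7).
Then from the SEIS02 sphere: z² = 59.29² − (x + 31.5)² − (y − 3.6)² with x = 22.309, y = 2.703, so z ≈ 24.882 ≈ 24.9 km.

depth ≈ 24.9 km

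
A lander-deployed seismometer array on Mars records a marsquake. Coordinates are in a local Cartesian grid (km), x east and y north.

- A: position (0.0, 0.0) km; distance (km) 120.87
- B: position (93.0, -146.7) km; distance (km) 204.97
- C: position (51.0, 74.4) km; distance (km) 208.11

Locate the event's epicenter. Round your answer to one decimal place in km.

x ≈ -97.6 km, y ≈ -71.3 km

Circle about each station: x² + y² = 120.87²; (x − 93.0)² + (y + 146.7)² = 204.97²; (x − 51.0)² + (y − 74.4)² = 208.11².
Subtracting pairs of circle equations eliminates x²+y² and gives linear equations (the radical axes):
186.0 x − 293.4 y = 2766.75
102.0 x + 148.8 y = -20563.86
Solving the 2×2 system: x ≈ -97.6, y ≈ -71.3 km.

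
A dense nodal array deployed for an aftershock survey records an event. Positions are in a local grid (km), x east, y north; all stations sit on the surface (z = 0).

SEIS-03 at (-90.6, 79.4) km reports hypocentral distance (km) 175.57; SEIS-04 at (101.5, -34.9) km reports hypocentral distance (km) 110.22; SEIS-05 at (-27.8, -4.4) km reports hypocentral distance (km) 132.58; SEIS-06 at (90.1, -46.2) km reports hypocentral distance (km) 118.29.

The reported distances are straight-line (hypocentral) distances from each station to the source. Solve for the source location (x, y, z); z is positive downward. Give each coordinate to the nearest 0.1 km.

x ≈ 76.7 km, y ≈ 60.3 km, depth ≈ 49.7 km

Each station gives a sphere (x−x_i)² + (y−y_i)² + z² = d_i² (stations at z=0).
Subtracting the SEIS-03 sphere from SEIS-04 and SEIS-05: z² cancels, leaving linear equations in x and y:
384.2 x − 228.6 y = 15683.92
125.6 x − 167.6 y = -473.15
Solving: x ≈ 76.704, y ≈ 60.305 km (keep extra digits for the depth step; rounded: 76.7, 60.3).
Then from the SEIS-03 sphere: z² = 175.57² − (x + 90.6)² − (y − 79.4)² with x = 76.704, y = 60.305, so z ≈ 49.695 ≈ 49.7 km.
Check against SEIS-06 (with the unrounded solution): distance 118.29 ≈ 118.29 km. ✓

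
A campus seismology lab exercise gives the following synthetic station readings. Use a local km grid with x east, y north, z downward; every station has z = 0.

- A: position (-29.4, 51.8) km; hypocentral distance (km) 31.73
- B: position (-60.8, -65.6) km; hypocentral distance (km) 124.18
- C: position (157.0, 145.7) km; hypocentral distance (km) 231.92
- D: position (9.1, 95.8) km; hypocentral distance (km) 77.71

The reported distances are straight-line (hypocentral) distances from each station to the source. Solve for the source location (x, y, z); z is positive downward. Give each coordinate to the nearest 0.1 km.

Each station gives a sphere (x−x_i)² + (y−y_i)² + z² = d_i² (stations at z=0).
Subtracting the A sphere from B and C: z² cancels, leaving linear equations in x and y:
-62.8 x − 234.8 y = -9961.48
372.8 x + 187.8 y = -10450.20
Solving: x ≈ -57.097, y ≈ 57.697 km (keep extra digits for the depth step; rounded: -57.1, 57.7).
Then from the A sphere: z² = 31.73² − (x + 29.4)² − (y − 51.8)² with x = -57.097, y = 57.697, so z ≈ 14.314 ≈ 14.3 km.

x ≈ -57.1 km, y ≈ 57.7 km, depth ≈ 14.3 km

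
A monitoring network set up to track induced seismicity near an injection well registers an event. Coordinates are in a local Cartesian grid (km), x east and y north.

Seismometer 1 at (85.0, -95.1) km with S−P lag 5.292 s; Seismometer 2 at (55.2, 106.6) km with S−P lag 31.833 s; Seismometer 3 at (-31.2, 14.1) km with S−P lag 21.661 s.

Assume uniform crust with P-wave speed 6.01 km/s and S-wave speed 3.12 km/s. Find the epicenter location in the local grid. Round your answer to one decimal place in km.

(51.0, -99.9)

Distance from S−P lag: d = Δt · v_P v_S / (v_P − v_S) = Δt · (6.01·3.12)/(6.01−3.12) ≈ 6.4883·Δt.
So d_Seismometer 1 = 34.34, d_Seismometer 2 = 206.54, d_Seismometer 3 = 140.54 km.
Circle about each station: (x − 85.0)² + (y + 95.1)² = 34.34²; (x − 55.2)² + (y − 106.6)² = 206.54²; (x + 31.2)² + (y − 14.1)² = 140.54².
Subtracting pairs of circle equations eliminates x²+y² and gives linear equations (the radical axes):
-59.6 x + 403.4 y = -43337.95
-232.4 x + 218.4 y = -33669.02
Solving the 2×2 system: x ≈ 51.0, y ≈ -99.9 km.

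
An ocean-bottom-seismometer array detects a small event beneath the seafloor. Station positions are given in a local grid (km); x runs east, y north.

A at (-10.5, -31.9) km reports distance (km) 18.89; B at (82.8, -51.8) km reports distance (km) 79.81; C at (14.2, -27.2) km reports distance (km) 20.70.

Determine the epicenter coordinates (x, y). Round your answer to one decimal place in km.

Circle about each station: (x + 10.5)² + (y + 31.9)² = 18.89²; (x − 82.8)² + (y + 51.8)² = 79.81²; (x − 14.2)² + (y + 27.2)² = 20.70².
Subtracting the A equation from the B and C equations removes the quadratic terms:
186.6 x − 39.8 y = 2398.42
49.4 x + 9.4 y = -258.04
Solving the 2×2 system: x ≈ 3.3, y ≈ -44.8 km.

x ≈ 3.3 km, y ≈ -44.8 km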